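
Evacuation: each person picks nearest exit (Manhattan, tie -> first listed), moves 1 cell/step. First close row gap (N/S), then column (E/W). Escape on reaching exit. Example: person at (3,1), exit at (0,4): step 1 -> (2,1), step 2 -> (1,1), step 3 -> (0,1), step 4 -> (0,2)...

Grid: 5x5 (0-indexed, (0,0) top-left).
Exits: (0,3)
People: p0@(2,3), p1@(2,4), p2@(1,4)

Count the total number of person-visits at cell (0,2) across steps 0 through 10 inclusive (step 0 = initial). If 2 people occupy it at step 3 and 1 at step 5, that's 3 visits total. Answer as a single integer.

Answer: 0

Derivation:
Step 0: p0@(2,3) p1@(2,4) p2@(1,4) -> at (0,2): 0 [-], cum=0
Step 1: p0@(1,3) p1@(1,4) p2@(0,4) -> at (0,2): 0 [-], cum=0
Step 2: p0@ESC p1@(0,4) p2@ESC -> at (0,2): 0 [-], cum=0
Step 3: p0@ESC p1@ESC p2@ESC -> at (0,2): 0 [-], cum=0
Total visits = 0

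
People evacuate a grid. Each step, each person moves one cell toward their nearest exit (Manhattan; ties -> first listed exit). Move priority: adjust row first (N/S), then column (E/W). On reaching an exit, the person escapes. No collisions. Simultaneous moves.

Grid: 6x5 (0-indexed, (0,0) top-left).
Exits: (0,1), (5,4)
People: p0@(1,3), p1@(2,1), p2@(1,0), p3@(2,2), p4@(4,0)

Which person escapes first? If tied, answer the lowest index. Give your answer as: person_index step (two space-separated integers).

Step 1: p0:(1,3)->(0,3) | p1:(2,1)->(1,1) | p2:(1,0)->(0,0) | p3:(2,2)->(1,2) | p4:(4,0)->(3,0)
Step 2: p0:(0,3)->(0,2) | p1:(1,1)->(0,1)->EXIT | p2:(0,0)->(0,1)->EXIT | p3:(1,2)->(0,2) | p4:(3,0)->(2,0)
Step 3: p0:(0,2)->(0,1)->EXIT | p1:escaped | p2:escaped | p3:(0,2)->(0,1)->EXIT | p4:(2,0)->(1,0)
Step 4: p0:escaped | p1:escaped | p2:escaped | p3:escaped | p4:(1,0)->(0,0)
Step 5: p0:escaped | p1:escaped | p2:escaped | p3:escaped | p4:(0,0)->(0,1)->EXIT
Exit steps: [3, 2, 2, 3, 5]
First to escape: p1 at step 2

Answer: 1 2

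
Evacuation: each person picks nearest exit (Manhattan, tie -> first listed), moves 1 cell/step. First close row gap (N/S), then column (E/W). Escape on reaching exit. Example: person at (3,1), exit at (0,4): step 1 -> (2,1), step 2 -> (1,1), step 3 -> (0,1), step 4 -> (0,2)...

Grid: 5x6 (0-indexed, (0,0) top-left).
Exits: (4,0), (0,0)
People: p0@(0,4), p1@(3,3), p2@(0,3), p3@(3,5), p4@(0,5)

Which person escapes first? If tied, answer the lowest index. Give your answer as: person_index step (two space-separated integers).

Step 1: p0:(0,4)->(0,3) | p1:(3,3)->(4,3) | p2:(0,3)->(0,2) | p3:(3,5)->(4,5) | p4:(0,5)->(0,4)
Step 2: p0:(0,3)->(0,2) | p1:(4,3)->(4,2) | p2:(0,2)->(0,1) | p3:(4,5)->(4,4) | p4:(0,4)->(0,3)
Step 3: p0:(0,2)->(0,1) | p1:(4,2)->(4,1) | p2:(0,1)->(0,0)->EXIT | p3:(4,4)->(4,3) | p4:(0,3)->(0,2)
Step 4: p0:(0,1)->(0,0)->EXIT | p1:(4,1)->(4,0)->EXIT | p2:escaped | p3:(4,3)->(4,2) | p4:(0,2)->(0,1)
Step 5: p0:escaped | p1:escaped | p2:escaped | p3:(4,2)->(4,1) | p4:(0,1)->(0,0)->EXIT
Step 6: p0:escaped | p1:escaped | p2:escaped | p3:(4,1)->(4,0)->EXIT | p4:escaped
Exit steps: [4, 4, 3, 6, 5]
First to escape: p2 at step 3

Answer: 2 3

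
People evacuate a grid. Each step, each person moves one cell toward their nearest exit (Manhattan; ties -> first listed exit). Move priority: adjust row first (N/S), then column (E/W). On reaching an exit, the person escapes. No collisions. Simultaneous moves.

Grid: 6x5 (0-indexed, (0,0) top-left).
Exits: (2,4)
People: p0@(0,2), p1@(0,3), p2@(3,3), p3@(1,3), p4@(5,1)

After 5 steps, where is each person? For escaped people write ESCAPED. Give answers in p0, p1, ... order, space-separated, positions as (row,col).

Step 1: p0:(0,2)->(1,2) | p1:(0,3)->(1,3) | p2:(3,3)->(2,3) | p3:(1,3)->(2,3) | p4:(5,1)->(4,1)
Step 2: p0:(1,2)->(2,2) | p1:(1,3)->(2,3) | p2:(2,3)->(2,4)->EXIT | p3:(2,3)->(2,4)->EXIT | p4:(4,1)->(3,1)
Step 3: p0:(2,2)->(2,3) | p1:(2,3)->(2,4)->EXIT | p2:escaped | p3:escaped | p4:(3,1)->(2,1)
Step 4: p0:(2,3)->(2,4)->EXIT | p1:escaped | p2:escaped | p3:escaped | p4:(2,1)->(2,2)
Step 5: p0:escaped | p1:escaped | p2:escaped | p3:escaped | p4:(2,2)->(2,3)

ESCAPED ESCAPED ESCAPED ESCAPED (2,3)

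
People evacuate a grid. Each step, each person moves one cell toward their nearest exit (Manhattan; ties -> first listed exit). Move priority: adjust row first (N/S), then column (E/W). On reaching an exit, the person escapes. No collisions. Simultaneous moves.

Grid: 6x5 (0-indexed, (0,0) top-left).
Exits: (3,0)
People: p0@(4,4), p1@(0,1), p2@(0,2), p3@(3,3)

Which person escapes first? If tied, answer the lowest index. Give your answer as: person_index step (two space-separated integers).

Step 1: p0:(4,4)->(3,4) | p1:(0,1)->(1,1) | p2:(0,2)->(1,2) | p3:(3,3)->(3,2)
Step 2: p0:(3,4)->(3,3) | p1:(1,1)->(2,1) | p2:(1,2)->(2,2) | p3:(3,2)->(3,1)
Step 3: p0:(3,3)->(3,2) | p1:(2,1)->(3,1) | p2:(2,2)->(3,2) | p3:(3,1)->(3,0)->EXIT
Step 4: p0:(3,2)->(3,1) | p1:(3,1)->(3,0)->EXIT | p2:(3,2)->(3,1) | p3:escaped
Step 5: p0:(3,1)->(3,0)->EXIT | p1:escaped | p2:(3,1)->(3,0)->EXIT | p3:escaped
Exit steps: [5, 4, 5, 3]
First to escape: p3 at step 3

Answer: 3 3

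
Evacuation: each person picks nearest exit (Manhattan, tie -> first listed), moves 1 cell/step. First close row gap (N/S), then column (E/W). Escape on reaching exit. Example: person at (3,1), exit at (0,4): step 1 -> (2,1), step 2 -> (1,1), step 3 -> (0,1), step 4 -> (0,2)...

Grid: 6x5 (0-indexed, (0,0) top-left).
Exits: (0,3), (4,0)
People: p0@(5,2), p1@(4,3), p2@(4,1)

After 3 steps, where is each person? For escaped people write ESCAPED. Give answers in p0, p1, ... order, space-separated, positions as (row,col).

Step 1: p0:(5,2)->(4,2) | p1:(4,3)->(4,2) | p2:(4,1)->(4,0)->EXIT
Step 2: p0:(4,2)->(4,1) | p1:(4,2)->(4,1) | p2:escaped
Step 3: p0:(4,1)->(4,0)->EXIT | p1:(4,1)->(4,0)->EXIT | p2:escaped

ESCAPED ESCAPED ESCAPED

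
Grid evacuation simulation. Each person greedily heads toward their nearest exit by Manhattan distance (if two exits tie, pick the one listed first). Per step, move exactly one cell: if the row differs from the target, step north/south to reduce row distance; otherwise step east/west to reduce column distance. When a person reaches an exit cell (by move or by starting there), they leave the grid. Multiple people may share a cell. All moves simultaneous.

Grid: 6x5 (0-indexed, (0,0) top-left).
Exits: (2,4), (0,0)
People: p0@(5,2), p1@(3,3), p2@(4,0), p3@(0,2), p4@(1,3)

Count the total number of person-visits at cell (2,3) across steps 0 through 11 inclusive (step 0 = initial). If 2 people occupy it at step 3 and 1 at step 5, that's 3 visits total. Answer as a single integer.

Answer: 3

Derivation:
Step 0: p0@(5,2) p1@(3,3) p2@(4,0) p3@(0,2) p4@(1,3) -> at (2,3): 0 [-], cum=0
Step 1: p0@(4,2) p1@(2,3) p2@(3,0) p3@(0,1) p4@(2,3) -> at (2,3): 2 [p1,p4], cum=2
Step 2: p0@(3,2) p1@ESC p2@(2,0) p3@ESC p4@ESC -> at (2,3): 0 [-], cum=2
Step 3: p0@(2,2) p1@ESC p2@(1,0) p3@ESC p4@ESC -> at (2,3): 0 [-], cum=2
Step 4: p0@(2,3) p1@ESC p2@ESC p3@ESC p4@ESC -> at (2,3): 1 [p0], cum=3
Step 5: p0@ESC p1@ESC p2@ESC p3@ESC p4@ESC -> at (2,3): 0 [-], cum=3
Total visits = 3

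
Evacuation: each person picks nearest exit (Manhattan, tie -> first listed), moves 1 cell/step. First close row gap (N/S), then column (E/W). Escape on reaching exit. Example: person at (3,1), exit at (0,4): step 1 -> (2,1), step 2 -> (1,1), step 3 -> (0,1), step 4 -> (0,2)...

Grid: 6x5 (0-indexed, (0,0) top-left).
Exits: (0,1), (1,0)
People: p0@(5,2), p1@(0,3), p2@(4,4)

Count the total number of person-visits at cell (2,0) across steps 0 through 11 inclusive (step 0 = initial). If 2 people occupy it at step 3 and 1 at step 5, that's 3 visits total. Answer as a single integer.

Answer: 0

Derivation:
Step 0: p0@(5,2) p1@(0,3) p2@(4,4) -> at (2,0): 0 [-], cum=0
Step 1: p0@(4,2) p1@(0,2) p2@(3,4) -> at (2,0): 0 [-], cum=0
Step 2: p0@(3,2) p1@ESC p2@(2,4) -> at (2,0): 0 [-], cum=0
Step 3: p0@(2,2) p1@ESC p2@(1,4) -> at (2,0): 0 [-], cum=0
Step 4: p0@(1,2) p1@ESC p2@(0,4) -> at (2,0): 0 [-], cum=0
Step 5: p0@(0,2) p1@ESC p2@(0,3) -> at (2,0): 0 [-], cum=0
Step 6: p0@ESC p1@ESC p2@(0,2) -> at (2,0): 0 [-], cum=0
Step 7: p0@ESC p1@ESC p2@ESC -> at (2,0): 0 [-], cum=0
Total visits = 0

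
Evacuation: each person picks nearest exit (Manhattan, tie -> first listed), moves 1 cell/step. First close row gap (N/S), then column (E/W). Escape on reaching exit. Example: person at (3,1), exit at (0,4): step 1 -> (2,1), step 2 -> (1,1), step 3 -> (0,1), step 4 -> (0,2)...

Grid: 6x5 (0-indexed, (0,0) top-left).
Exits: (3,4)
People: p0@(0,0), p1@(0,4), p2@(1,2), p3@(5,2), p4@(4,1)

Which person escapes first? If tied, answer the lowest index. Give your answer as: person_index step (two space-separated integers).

Step 1: p0:(0,0)->(1,0) | p1:(0,4)->(1,4) | p2:(1,2)->(2,2) | p3:(5,2)->(4,2) | p4:(4,1)->(3,1)
Step 2: p0:(1,0)->(2,0) | p1:(1,4)->(2,4) | p2:(2,2)->(3,2) | p3:(4,2)->(3,2) | p4:(3,1)->(3,2)
Step 3: p0:(2,0)->(3,0) | p1:(2,4)->(3,4)->EXIT | p2:(3,2)->(3,3) | p3:(3,2)->(3,3) | p4:(3,2)->(3,3)
Step 4: p0:(3,0)->(3,1) | p1:escaped | p2:(3,3)->(3,4)->EXIT | p3:(3,3)->(3,4)->EXIT | p4:(3,3)->(3,4)->EXIT
Step 5: p0:(3,1)->(3,2) | p1:escaped | p2:escaped | p3:escaped | p4:escaped
Step 6: p0:(3,2)->(3,3) | p1:escaped | p2:escaped | p3:escaped | p4:escaped
Step 7: p0:(3,3)->(3,4)->EXIT | p1:escaped | p2:escaped | p3:escaped | p4:escaped
Exit steps: [7, 3, 4, 4, 4]
First to escape: p1 at step 3

Answer: 1 3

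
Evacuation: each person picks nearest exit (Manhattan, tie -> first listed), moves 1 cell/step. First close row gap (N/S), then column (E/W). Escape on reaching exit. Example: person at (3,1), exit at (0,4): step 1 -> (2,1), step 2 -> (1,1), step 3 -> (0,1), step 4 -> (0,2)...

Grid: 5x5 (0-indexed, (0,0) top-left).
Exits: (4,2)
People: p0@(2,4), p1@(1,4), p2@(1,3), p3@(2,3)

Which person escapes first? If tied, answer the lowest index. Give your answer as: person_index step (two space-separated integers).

Step 1: p0:(2,4)->(3,4) | p1:(1,4)->(2,4) | p2:(1,3)->(2,3) | p3:(2,3)->(3,3)
Step 2: p0:(3,4)->(4,4) | p1:(2,4)->(3,4) | p2:(2,3)->(3,3) | p3:(3,3)->(4,3)
Step 3: p0:(4,4)->(4,3) | p1:(3,4)->(4,4) | p2:(3,3)->(4,3) | p3:(4,3)->(4,2)->EXIT
Step 4: p0:(4,3)->(4,2)->EXIT | p1:(4,4)->(4,3) | p2:(4,3)->(4,2)->EXIT | p3:escaped
Step 5: p0:escaped | p1:(4,3)->(4,2)->EXIT | p2:escaped | p3:escaped
Exit steps: [4, 5, 4, 3]
First to escape: p3 at step 3

Answer: 3 3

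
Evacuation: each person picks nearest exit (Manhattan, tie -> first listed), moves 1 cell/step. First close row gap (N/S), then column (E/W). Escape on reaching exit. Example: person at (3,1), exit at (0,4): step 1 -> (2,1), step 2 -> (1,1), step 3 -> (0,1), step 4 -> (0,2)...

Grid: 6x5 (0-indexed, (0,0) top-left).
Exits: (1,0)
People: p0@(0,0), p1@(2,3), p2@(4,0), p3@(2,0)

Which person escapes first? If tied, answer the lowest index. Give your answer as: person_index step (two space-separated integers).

Step 1: p0:(0,0)->(1,0)->EXIT | p1:(2,3)->(1,3) | p2:(4,0)->(3,0) | p3:(2,0)->(1,0)->EXIT
Step 2: p0:escaped | p1:(1,3)->(1,2) | p2:(3,0)->(2,0) | p3:escaped
Step 3: p0:escaped | p1:(1,2)->(1,1) | p2:(2,0)->(1,0)->EXIT | p3:escaped
Step 4: p0:escaped | p1:(1,1)->(1,0)->EXIT | p2:escaped | p3:escaped
Exit steps: [1, 4, 3, 1]
First to escape: p0 at step 1

Answer: 0 1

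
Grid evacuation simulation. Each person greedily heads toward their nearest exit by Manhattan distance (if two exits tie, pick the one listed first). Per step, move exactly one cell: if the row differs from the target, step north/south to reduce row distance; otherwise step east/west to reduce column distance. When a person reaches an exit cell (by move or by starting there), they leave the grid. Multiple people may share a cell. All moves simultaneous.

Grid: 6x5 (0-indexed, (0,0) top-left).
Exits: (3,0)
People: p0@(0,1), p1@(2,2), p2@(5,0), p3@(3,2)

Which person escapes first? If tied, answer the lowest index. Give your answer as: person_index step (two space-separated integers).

Step 1: p0:(0,1)->(1,1) | p1:(2,2)->(3,2) | p2:(5,0)->(4,0) | p3:(3,2)->(3,1)
Step 2: p0:(1,1)->(2,1) | p1:(3,2)->(3,1) | p2:(4,0)->(3,0)->EXIT | p3:(3,1)->(3,0)->EXIT
Step 3: p0:(2,1)->(3,1) | p1:(3,1)->(3,0)->EXIT | p2:escaped | p3:escaped
Step 4: p0:(3,1)->(3,0)->EXIT | p1:escaped | p2:escaped | p3:escaped
Exit steps: [4, 3, 2, 2]
First to escape: p2 at step 2

Answer: 2 2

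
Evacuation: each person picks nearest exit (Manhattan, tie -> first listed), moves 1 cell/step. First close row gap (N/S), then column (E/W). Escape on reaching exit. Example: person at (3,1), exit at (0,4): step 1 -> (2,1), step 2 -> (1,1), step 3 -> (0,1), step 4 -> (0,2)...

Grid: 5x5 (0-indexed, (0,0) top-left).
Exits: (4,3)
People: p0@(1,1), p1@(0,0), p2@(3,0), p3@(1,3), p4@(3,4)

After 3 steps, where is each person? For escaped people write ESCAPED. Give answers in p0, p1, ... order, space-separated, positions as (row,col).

Step 1: p0:(1,1)->(2,1) | p1:(0,0)->(1,0) | p2:(3,0)->(4,0) | p3:(1,3)->(2,3) | p4:(3,4)->(4,4)
Step 2: p0:(2,1)->(3,1) | p1:(1,0)->(2,0) | p2:(4,0)->(4,1) | p3:(2,3)->(3,3) | p4:(4,4)->(4,3)->EXIT
Step 3: p0:(3,1)->(4,1) | p1:(2,0)->(3,0) | p2:(4,1)->(4,2) | p3:(3,3)->(4,3)->EXIT | p4:escaped

(4,1) (3,0) (4,2) ESCAPED ESCAPED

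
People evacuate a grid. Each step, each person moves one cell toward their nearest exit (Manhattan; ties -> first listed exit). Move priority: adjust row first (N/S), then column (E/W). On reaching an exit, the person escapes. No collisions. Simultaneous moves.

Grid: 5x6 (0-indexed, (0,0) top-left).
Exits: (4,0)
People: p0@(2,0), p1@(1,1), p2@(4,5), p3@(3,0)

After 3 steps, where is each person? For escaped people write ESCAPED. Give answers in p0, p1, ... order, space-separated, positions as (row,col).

Step 1: p0:(2,0)->(3,0) | p1:(1,1)->(2,1) | p2:(4,5)->(4,4) | p3:(3,0)->(4,0)->EXIT
Step 2: p0:(3,0)->(4,0)->EXIT | p1:(2,1)->(3,1) | p2:(4,4)->(4,3) | p3:escaped
Step 3: p0:escaped | p1:(3,1)->(4,1) | p2:(4,3)->(4,2) | p3:escaped

ESCAPED (4,1) (4,2) ESCAPED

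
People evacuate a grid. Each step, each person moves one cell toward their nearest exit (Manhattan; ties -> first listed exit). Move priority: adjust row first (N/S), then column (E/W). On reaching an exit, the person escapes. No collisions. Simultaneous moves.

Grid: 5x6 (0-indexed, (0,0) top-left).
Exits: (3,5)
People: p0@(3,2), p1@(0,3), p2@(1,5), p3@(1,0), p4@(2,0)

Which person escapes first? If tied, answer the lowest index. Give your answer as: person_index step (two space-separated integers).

Answer: 2 2

Derivation:
Step 1: p0:(3,2)->(3,3) | p1:(0,3)->(1,3) | p2:(1,5)->(2,5) | p3:(1,0)->(2,0) | p4:(2,0)->(3,0)
Step 2: p0:(3,3)->(3,4) | p1:(1,3)->(2,3) | p2:(2,5)->(3,5)->EXIT | p3:(2,0)->(3,0) | p4:(3,0)->(3,1)
Step 3: p0:(3,4)->(3,5)->EXIT | p1:(2,3)->(3,3) | p2:escaped | p3:(3,0)->(3,1) | p4:(3,1)->(3,2)
Step 4: p0:escaped | p1:(3,3)->(3,4) | p2:escaped | p3:(3,1)->(3,2) | p4:(3,2)->(3,3)
Step 5: p0:escaped | p1:(3,4)->(3,5)->EXIT | p2:escaped | p3:(3,2)->(3,3) | p4:(3,3)->(3,4)
Step 6: p0:escaped | p1:escaped | p2:escaped | p3:(3,3)->(3,4) | p4:(3,4)->(3,5)->EXIT
Step 7: p0:escaped | p1:escaped | p2:escaped | p3:(3,4)->(3,5)->EXIT | p4:escaped
Exit steps: [3, 5, 2, 7, 6]
First to escape: p2 at step 2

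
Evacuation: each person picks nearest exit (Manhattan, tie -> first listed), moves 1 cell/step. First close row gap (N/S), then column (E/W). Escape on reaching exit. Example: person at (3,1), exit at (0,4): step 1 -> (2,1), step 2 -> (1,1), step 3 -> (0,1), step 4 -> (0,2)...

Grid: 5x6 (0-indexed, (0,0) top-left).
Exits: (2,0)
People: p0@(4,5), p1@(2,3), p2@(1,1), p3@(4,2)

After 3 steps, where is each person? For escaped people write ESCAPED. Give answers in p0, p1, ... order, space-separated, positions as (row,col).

Step 1: p0:(4,5)->(3,5) | p1:(2,3)->(2,2) | p2:(1,1)->(2,1) | p3:(4,2)->(3,2)
Step 2: p0:(3,5)->(2,5) | p1:(2,2)->(2,1) | p2:(2,1)->(2,0)->EXIT | p3:(3,2)->(2,2)
Step 3: p0:(2,5)->(2,4) | p1:(2,1)->(2,0)->EXIT | p2:escaped | p3:(2,2)->(2,1)

(2,4) ESCAPED ESCAPED (2,1)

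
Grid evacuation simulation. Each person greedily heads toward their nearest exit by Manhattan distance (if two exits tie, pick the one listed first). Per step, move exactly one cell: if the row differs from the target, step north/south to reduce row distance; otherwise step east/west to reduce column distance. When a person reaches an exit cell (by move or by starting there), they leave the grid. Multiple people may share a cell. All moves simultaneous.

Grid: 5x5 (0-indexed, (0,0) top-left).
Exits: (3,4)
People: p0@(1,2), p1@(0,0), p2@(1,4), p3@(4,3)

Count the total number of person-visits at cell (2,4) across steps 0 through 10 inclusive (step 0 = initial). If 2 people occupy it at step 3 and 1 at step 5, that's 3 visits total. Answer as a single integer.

Answer: 1

Derivation:
Step 0: p0@(1,2) p1@(0,0) p2@(1,4) p3@(4,3) -> at (2,4): 0 [-], cum=0
Step 1: p0@(2,2) p1@(1,0) p2@(2,4) p3@(3,3) -> at (2,4): 1 [p2], cum=1
Step 2: p0@(3,2) p1@(2,0) p2@ESC p3@ESC -> at (2,4): 0 [-], cum=1
Step 3: p0@(3,3) p1@(3,0) p2@ESC p3@ESC -> at (2,4): 0 [-], cum=1
Step 4: p0@ESC p1@(3,1) p2@ESC p3@ESC -> at (2,4): 0 [-], cum=1
Step 5: p0@ESC p1@(3,2) p2@ESC p3@ESC -> at (2,4): 0 [-], cum=1
Step 6: p0@ESC p1@(3,3) p2@ESC p3@ESC -> at (2,4): 0 [-], cum=1
Step 7: p0@ESC p1@ESC p2@ESC p3@ESC -> at (2,4): 0 [-], cum=1
Total visits = 1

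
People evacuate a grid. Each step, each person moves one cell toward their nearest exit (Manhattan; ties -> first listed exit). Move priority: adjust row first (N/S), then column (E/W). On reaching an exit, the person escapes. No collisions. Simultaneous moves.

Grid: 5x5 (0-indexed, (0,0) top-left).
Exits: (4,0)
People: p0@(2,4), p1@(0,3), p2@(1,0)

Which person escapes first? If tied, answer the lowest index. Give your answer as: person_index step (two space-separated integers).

Answer: 2 3

Derivation:
Step 1: p0:(2,4)->(3,4) | p1:(0,3)->(1,3) | p2:(1,0)->(2,0)
Step 2: p0:(3,4)->(4,4) | p1:(1,3)->(2,3) | p2:(2,0)->(3,0)
Step 3: p0:(4,4)->(4,3) | p1:(2,3)->(3,3) | p2:(3,0)->(4,0)->EXIT
Step 4: p0:(4,3)->(4,2) | p1:(3,3)->(4,3) | p2:escaped
Step 5: p0:(4,2)->(4,1) | p1:(4,3)->(4,2) | p2:escaped
Step 6: p0:(4,1)->(4,0)->EXIT | p1:(4,2)->(4,1) | p2:escaped
Step 7: p0:escaped | p1:(4,1)->(4,0)->EXIT | p2:escaped
Exit steps: [6, 7, 3]
First to escape: p2 at step 3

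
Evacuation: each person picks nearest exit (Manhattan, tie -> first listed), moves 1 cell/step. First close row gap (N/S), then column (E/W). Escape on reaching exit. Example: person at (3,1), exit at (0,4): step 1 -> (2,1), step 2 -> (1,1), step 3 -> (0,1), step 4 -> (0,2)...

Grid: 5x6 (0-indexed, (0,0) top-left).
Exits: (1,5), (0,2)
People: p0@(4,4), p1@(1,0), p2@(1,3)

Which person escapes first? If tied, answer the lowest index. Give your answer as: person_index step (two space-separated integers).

Step 1: p0:(4,4)->(3,4) | p1:(1,0)->(0,0) | p2:(1,3)->(1,4)
Step 2: p0:(3,4)->(2,4) | p1:(0,0)->(0,1) | p2:(1,4)->(1,5)->EXIT
Step 3: p0:(2,4)->(1,4) | p1:(0,1)->(0,2)->EXIT | p2:escaped
Step 4: p0:(1,4)->(1,5)->EXIT | p1:escaped | p2:escaped
Exit steps: [4, 3, 2]
First to escape: p2 at step 2

Answer: 2 2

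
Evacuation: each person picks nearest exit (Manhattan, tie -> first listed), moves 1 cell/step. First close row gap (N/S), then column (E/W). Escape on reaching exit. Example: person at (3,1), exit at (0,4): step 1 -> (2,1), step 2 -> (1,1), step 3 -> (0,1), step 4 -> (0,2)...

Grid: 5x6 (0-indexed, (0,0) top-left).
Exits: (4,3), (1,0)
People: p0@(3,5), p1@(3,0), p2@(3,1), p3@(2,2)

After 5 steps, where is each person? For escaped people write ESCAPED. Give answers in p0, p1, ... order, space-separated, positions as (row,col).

Step 1: p0:(3,5)->(4,5) | p1:(3,0)->(2,0) | p2:(3,1)->(4,1) | p3:(2,2)->(3,2)
Step 2: p0:(4,5)->(4,4) | p1:(2,0)->(1,0)->EXIT | p2:(4,1)->(4,2) | p3:(3,2)->(4,2)
Step 3: p0:(4,4)->(4,3)->EXIT | p1:escaped | p2:(4,2)->(4,3)->EXIT | p3:(4,2)->(4,3)->EXIT

ESCAPED ESCAPED ESCAPED ESCAPED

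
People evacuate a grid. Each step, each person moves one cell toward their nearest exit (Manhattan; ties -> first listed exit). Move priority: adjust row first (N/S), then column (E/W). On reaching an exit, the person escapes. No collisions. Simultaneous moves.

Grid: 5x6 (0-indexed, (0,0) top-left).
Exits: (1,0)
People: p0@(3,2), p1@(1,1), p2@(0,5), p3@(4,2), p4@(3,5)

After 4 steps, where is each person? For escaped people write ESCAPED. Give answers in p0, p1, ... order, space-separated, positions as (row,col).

Step 1: p0:(3,2)->(2,2) | p1:(1,1)->(1,0)->EXIT | p2:(0,5)->(1,5) | p3:(4,2)->(3,2) | p4:(3,5)->(2,5)
Step 2: p0:(2,2)->(1,2) | p1:escaped | p2:(1,5)->(1,4) | p3:(3,2)->(2,2) | p4:(2,5)->(1,5)
Step 3: p0:(1,2)->(1,1) | p1:escaped | p2:(1,4)->(1,3) | p3:(2,2)->(1,2) | p4:(1,5)->(1,4)
Step 4: p0:(1,1)->(1,0)->EXIT | p1:escaped | p2:(1,3)->(1,2) | p3:(1,2)->(1,1) | p4:(1,4)->(1,3)

ESCAPED ESCAPED (1,2) (1,1) (1,3)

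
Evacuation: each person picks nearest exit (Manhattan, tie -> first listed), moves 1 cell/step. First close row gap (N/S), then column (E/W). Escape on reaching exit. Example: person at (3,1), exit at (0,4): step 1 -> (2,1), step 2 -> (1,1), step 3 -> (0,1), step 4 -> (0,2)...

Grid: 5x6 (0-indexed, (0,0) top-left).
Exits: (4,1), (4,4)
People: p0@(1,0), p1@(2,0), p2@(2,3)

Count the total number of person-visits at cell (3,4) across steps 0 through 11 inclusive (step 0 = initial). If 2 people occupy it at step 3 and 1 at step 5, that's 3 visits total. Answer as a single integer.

Step 0: p0@(1,0) p1@(2,0) p2@(2,3) -> at (3,4): 0 [-], cum=0
Step 1: p0@(2,0) p1@(3,0) p2@(3,3) -> at (3,4): 0 [-], cum=0
Step 2: p0@(3,0) p1@(4,0) p2@(4,3) -> at (3,4): 0 [-], cum=0
Step 3: p0@(4,0) p1@ESC p2@ESC -> at (3,4): 0 [-], cum=0
Step 4: p0@ESC p1@ESC p2@ESC -> at (3,4): 0 [-], cum=0
Total visits = 0

Answer: 0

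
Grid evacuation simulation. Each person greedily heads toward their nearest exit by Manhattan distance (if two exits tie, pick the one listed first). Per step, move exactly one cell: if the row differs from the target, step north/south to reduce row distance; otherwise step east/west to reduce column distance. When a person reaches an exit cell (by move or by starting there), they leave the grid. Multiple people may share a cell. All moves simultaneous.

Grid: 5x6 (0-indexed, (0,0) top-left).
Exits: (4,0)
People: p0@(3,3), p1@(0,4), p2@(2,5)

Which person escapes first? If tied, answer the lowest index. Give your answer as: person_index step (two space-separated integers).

Answer: 0 4

Derivation:
Step 1: p0:(3,3)->(4,3) | p1:(0,4)->(1,4) | p2:(2,5)->(3,5)
Step 2: p0:(4,3)->(4,2) | p1:(1,4)->(2,4) | p2:(3,5)->(4,5)
Step 3: p0:(4,2)->(4,1) | p1:(2,4)->(3,4) | p2:(4,5)->(4,4)
Step 4: p0:(4,1)->(4,0)->EXIT | p1:(3,4)->(4,4) | p2:(4,4)->(4,3)
Step 5: p0:escaped | p1:(4,4)->(4,3) | p2:(4,3)->(4,2)
Step 6: p0:escaped | p1:(4,3)->(4,2) | p2:(4,2)->(4,1)
Step 7: p0:escaped | p1:(4,2)->(4,1) | p2:(4,1)->(4,0)->EXIT
Step 8: p0:escaped | p1:(4,1)->(4,0)->EXIT | p2:escaped
Exit steps: [4, 8, 7]
First to escape: p0 at step 4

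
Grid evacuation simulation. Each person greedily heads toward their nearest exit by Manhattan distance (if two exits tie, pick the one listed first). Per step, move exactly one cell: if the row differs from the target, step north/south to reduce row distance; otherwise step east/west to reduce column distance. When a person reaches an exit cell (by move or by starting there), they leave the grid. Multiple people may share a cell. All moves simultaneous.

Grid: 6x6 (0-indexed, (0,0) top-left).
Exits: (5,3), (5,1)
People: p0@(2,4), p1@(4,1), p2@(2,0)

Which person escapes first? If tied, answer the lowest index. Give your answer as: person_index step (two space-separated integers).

Answer: 1 1

Derivation:
Step 1: p0:(2,4)->(3,4) | p1:(4,1)->(5,1)->EXIT | p2:(2,0)->(3,0)
Step 2: p0:(3,4)->(4,4) | p1:escaped | p2:(3,0)->(4,0)
Step 3: p0:(4,4)->(5,4) | p1:escaped | p2:(4,0)->(5,0)
Step 4: p0:(5,4)->(5,3)->EXIT | p1:escaped | p2:(5,0)->(5,1)->EXIT
Exit steps: [4, 1, 4]
First to escape: p1 at step 1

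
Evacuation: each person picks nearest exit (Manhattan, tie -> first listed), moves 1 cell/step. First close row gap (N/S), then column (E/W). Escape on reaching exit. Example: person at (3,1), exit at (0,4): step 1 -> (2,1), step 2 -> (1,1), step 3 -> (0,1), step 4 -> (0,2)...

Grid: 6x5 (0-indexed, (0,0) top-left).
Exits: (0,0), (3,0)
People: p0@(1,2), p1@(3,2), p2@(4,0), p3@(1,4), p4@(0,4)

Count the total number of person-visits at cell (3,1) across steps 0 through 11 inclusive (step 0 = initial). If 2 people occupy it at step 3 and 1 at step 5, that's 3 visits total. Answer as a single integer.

Answer: 1

Derivation:
Step 0: p0@(1,2) p1@(3,2) p2@(4,0) p3@(1,4) p4@(0,4) -> at (3,1): 0 [-], cum=0
Step 1: p0@(0,2) p1@(3,1) p2@ESC p3@(0,4) p4@(0,3) -> at (3,1): 1 [p1], cum=1
Step 2: p0@(0,1) p1@ESC p2@ESC p3@(0,3) p4@(0,2) -> at (3,1): 0 [-], cum=1
Step 3: p0@ESC p1@ESC p2@ESC p3@(0,2) p4@(0,1) -> at (3,1): 0 [-], cum=1
Step 4: p0@ESC p1@ESC p2@ESC p3@(0,1) p4@ESC -> at (3,1): 0 [-], cum=1
Step 5: p0@ESC p1@ESC p2@ESC p3@ESC p4@ESC -> at (3,1): 0 [-], cum=1
Total visits = 1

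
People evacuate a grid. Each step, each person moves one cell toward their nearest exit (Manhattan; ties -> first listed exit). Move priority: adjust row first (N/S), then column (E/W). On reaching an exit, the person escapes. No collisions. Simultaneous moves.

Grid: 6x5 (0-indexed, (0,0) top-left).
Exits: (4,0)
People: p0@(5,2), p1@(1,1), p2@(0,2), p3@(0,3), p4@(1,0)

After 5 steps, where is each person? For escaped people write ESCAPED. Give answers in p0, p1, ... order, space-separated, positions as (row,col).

Step 1: p0:(5,2)->(4,2) | p1:(1,1)->(2,1) | p2:(0,2)->(1,2) | p3:(0,3)->(1,3) | p4:(1,0)->(2,0)
Step 2: p0:(4,2)->(4,1) | p1:(2,1)->(3,1) | p2:(1,2)->(2,2) | p3:(1,3)->(2,3) | p4:(2,0)->(3,0)
Step 3: p0:(4,1)->(4,0)->EXIT | p1:(3,1)->(4,1) | p2:(2,2)->(3,2) | p3:(2,3)->(3,3) | p4:(3,0)->(4,0)->EXIT
Step 4: p0:escaped | p1:(4,1)->(4,0)->EXIT | p2:(3,2)->(4,2) | p3:(3,3)->(4,3) | p4:escaped
Step 5: p0:escaped | p1:escaped | p2:(4,2)->(4,1) | p3:(4,3)->(4,2) | p4:escaped

ESCAPED ESCAPED (4,1) (4,2) ESCAPED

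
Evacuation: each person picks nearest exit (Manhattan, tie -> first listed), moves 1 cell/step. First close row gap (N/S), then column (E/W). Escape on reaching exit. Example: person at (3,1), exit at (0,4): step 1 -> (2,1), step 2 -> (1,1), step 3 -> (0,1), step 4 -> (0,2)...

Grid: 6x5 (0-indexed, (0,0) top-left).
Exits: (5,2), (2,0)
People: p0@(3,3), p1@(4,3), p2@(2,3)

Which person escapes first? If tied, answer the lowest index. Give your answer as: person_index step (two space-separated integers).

Step 1: p0:(3,3)->(4,3) | p1:(4,3)->(5,3) | p2:(2,3)->(2,2)
Step 2: p0:(4,3)->(5,3) | p1:(5,3)->(5,2)->EXIT | p2:(2,2)->(2,1)
Step 3: p0:(5,3)->(5,2)->EXIT | p1:escaped | p2:(2,1)->(2,0)->EXIT
Exit steps: [3, 2, 3]
First to escape: p1 at step 2

Answer: 1 2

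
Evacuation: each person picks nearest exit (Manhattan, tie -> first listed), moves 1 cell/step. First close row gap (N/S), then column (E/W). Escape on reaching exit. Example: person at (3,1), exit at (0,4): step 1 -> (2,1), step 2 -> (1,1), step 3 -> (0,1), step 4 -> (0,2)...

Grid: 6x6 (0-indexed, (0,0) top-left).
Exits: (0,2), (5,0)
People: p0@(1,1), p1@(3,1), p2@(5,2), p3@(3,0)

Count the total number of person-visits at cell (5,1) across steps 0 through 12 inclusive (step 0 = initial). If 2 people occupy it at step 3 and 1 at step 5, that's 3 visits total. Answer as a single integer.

Step 0: p0@(1,1) p1@(3,1) p2@(5,2) p3@(3,0) -> at (5,1): 0 [-], cum=0
Step 1: p0@(0,1) p1@(4,1) p2@(5,1) p3@(4,0) -> at (5,1): 1 [p2], cum=1
Step 2: p0@ESC p1@(5,1) p2@ESC p3@ESC -> at (5,1): 1 [p1], cum=2
Step 3: p0@ESC p1@ESC p2@ESC p3@ESC -> at (5,1): 0 [-], cum=2
Total visits = 2

Answer: 2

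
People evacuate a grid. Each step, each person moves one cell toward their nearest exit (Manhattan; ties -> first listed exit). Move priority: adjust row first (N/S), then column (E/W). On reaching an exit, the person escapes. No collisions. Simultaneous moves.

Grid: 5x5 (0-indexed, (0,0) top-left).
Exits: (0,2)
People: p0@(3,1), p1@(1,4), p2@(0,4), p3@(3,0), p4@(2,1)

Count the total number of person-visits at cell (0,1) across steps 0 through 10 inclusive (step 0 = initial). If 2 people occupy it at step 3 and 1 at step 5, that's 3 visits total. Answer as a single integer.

Step 0: p0@(3,1) p1@(1,4) p2@(0,4) p3@(3,0) p4@(2,1) -> at (0,1): 0 [-], cum=0
Step 1: p0@(2,1) p1@(0,4) p2@(0,3) p3@(2,0) p4@(1,1) -> at (0,1): 0 [-], cum=0
Step 2: p0@(1,1) p1@(0,3) p2@ESC p3@(1,0) p4@(0,1) -> at (0,1): 1 [p4], cum=1
Step 3: p0@(0,1) p1@ESC p2@ESC p3@(0,0) p4@ESC -> at (0,1): 1 [p0], cum=2
Step 4: p0@ESC p1@ESC p2@ESC p3@(0,1) p4@ESC -> at (0,1): 1 [p3], cum=3
Step 5: p0@ESC p1@ESC p2@ESC p3@ESC p4@ESC -> at (0,1): 0 [-], cum=3
Total visits = 3

Answer: 3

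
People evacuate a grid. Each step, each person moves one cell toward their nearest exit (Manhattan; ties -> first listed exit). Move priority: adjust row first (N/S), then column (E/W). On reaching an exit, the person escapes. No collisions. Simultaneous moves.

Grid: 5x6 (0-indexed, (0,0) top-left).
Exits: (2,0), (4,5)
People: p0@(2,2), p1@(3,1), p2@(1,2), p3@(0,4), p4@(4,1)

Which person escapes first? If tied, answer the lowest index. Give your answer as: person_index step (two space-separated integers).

Answer: 0 2

Derivation:
Step 1: p0:(2,2)->(2,1) | p1:(3,1)->(2,1) | p2:(1,2)->(2,2) | p3:(0,4)->(1,4) | p4:(4,1)->(3,1)
Step 2: p0:(2,1)->(2,0)->EXIT | p1:(2,1)->(2,0)->EXIT | p2:(2,2)->(2,1) | p3:(1,4)->(2,4) | p4:(3,1)->(2,1)
Step 3: p0:escaped | p1:escaped | p2:(2,1)->(2,0)->EXIT | p3:(2,4)->(3,4) | p4:(2,1)->(2,0)->EXIT
Step 4: p0:escaped | p1:escaped | p2:escaped | p3:(3,4)->(4,4) | p4:escaped
Step 5: p0:escaped | p1:escaped | p2:escaped | p3:(4,4)->(4,5)->EXIT | p4:escaped
Exit steps: [2, 2, 3, 5, 3]
First to escape: p0 at step 2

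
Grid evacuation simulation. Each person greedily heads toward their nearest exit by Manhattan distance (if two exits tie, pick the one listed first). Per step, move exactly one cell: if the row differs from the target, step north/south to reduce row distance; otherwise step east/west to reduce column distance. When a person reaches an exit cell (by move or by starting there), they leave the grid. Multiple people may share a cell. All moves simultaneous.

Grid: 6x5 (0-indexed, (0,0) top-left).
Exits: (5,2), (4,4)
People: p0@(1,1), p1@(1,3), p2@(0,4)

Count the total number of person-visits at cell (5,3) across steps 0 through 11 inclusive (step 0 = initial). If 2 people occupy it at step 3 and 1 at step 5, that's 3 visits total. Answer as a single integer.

Answer: 0

Derivation:
Step 0: p0@(1,1) p1@(1,3) p2@(0,4) -> at (5,3): 0 [-], cum=0
Step 1: p0@(2,1) p1@(2,3) p2@(1,4) -> at (5,3): 0 [-], cum=0
Step 2: p0@(3,1) p1@(3,3) p2@(2,4) -> at (5,3): 0 [-], cum=0
Step 3: p0@(4,1) p1@(4,3) p2@(3,4) -> at (5,3): 0 [-], cum=0
Step 4: p0@(5,1) p1@ESC p2@ESC -> at (5,3): 0 [-], cum=0
Step 5: p0@ESC p1@ESC p2@ESC -> at (5,3): 0 [-], cum=0
Total visits = 0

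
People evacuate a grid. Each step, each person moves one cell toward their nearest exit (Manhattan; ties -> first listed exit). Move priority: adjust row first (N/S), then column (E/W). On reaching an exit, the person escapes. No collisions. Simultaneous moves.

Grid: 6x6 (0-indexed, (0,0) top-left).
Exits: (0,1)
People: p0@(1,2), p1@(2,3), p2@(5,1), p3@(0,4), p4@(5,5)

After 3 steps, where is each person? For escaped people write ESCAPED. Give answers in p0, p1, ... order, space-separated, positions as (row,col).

Step 1: p0:(1,2)->(0,2) | p1:(2,3)->(1,3) | p2:(5,1)->(4,1) | p3:(0,4)->(0,3) | p4:(5,5)->(4,5)
Step 2: p0:(0,2)->(0,1)->EXIT | p1:(1,3)->(0,3) | p2:(4,1)->(3,1) | p3:(0,3)->(0,2) | p4:(4,5)->(3,5)
Step 3: p0:escaped | p1:(0,3)->(0,2) | p2:(3,1)->(2,1) | p3:(0,2)->(0,1)->EXIT | p4:(3,5)->(2,5)

ESCAPED (0,2) (2,1) ESCAPED (2,5)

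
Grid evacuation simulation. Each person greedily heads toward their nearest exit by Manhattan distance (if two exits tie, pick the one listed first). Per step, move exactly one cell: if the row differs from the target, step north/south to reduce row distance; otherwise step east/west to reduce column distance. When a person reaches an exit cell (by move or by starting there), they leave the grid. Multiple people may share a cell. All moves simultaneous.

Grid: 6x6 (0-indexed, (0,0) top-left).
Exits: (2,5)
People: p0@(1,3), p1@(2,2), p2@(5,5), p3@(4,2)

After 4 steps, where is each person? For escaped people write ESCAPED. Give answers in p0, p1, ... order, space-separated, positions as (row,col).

Step 1: p0:(1,3)->(2,3) | p1:(2,2)->(2,3) | p2:(5,5)->(4,5) | p3:(4,2)->(3,2)
Step 2: p0:(2,3)->(2,4) | p1:(2,3)->(2,4) | p2:(4,5)->(3,5) | p3:(3,2)->(2,2)
Step 3: p0:(2,4)->(2,5)->EXIT | p1:(2,4)->(2,5)->EXIT | p2:(3,5)->(2,5)->EXIT | p3:(2,2)->(2,3)
Step 4: p0:escaped | p1:escaped | p2:escaped | p3:(2,3)->(2,4)

ESCAPED ESCAPED ESCAPED (2,4)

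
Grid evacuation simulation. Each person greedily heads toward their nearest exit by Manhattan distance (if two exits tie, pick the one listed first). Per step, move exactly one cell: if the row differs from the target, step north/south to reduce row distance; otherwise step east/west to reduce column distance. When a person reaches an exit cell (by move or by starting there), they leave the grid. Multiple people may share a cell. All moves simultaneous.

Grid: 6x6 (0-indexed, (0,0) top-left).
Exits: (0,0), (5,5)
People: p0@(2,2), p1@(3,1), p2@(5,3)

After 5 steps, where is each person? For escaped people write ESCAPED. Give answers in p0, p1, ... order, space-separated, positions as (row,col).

Step 1: p0:(2,2)->(1,2) | p1:(3,1)->(2,1) | p2:(5,3)->(5,4)
Step 2: p0:(1,2)->(0,2) | p1:(2,1)->(1,1) | p2:(5,4)->(5,5)->EXIT
Step 3: p0:(0,2)->(0,1) | p1:(1,1)->(0,1) | p2:escaped
Step 4: p0:(0,1)->(0,0)->EXIT | p1:(0,1)->(0,0)->EXIT | p2:escaped

ESCAPED ESCAPED ESCAPED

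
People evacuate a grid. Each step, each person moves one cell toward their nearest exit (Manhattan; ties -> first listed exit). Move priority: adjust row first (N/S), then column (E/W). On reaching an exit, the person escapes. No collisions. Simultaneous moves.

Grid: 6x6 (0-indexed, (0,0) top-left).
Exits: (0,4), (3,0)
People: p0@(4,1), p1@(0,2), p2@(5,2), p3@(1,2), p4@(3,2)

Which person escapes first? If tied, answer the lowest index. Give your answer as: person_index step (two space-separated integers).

Answer: 0 2

Derivation:
Step 1: p0:(4,1)->(3,1) | p1:(0,2)->(0,3) | p2:(5,2)->(4,2) | p3:(1,2)->(0,2) | p4:(3,2)->(3,1)
Step 2: p0:(3,1)->(3,0)->EXIT | p1:(0,3)->(0,4)->EXIT | p2:(4,2)->(3,2) | p3:(0,2)->(0,3) | p4:(3,1)->(3,0)->EXIT
Step 3: p0:escaped | p1:escaped | p2:(3,2)->(3,1) | p3:(0,3)->(0,4)->EXIT | p4:escaped
Step 4: p0:escaped | p1:escaped | p2:(3,1)->(3,0)->EXIT | p3:escaped | p4:escaped
Exit steps: [2, 2, 4, 3, 2]
First to escape: p0 at step 2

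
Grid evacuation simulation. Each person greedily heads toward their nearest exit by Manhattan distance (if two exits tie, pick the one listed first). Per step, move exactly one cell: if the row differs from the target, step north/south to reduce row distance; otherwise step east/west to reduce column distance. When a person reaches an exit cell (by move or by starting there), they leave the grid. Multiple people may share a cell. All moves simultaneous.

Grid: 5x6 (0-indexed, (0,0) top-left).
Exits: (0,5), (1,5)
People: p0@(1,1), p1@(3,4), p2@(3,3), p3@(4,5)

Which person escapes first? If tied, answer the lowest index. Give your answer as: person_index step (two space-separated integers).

Answer: 1 3

Derivation:
Step 1: p0:(1,1)->(1,2) | p1:(3,4)->(2,4) | p2:(3,3)->(2,3) | p3:(4,5)->(3,5)
Step 2: p0:(1,2)->(1,3) | p1:(2,4)->(1,4) | p2:(2,3)->(1,3) | p3:(3,5)->(2,5)
Step 3: p0:(1,3)->(1,4) | p1:(1,4)->(1,5)->EXIT | p2:(1,3)->(1,4) | p3:(2,5)->(1,5)->EXIT
Step 4: p0:(1,4)->(1,5)->EXIT | p1:escaped | p2:(1,4)->(1,5)->EXIT | p3:escaped
Exit steps: [4, 3, 4, 3]
First to escape: p1 at step 3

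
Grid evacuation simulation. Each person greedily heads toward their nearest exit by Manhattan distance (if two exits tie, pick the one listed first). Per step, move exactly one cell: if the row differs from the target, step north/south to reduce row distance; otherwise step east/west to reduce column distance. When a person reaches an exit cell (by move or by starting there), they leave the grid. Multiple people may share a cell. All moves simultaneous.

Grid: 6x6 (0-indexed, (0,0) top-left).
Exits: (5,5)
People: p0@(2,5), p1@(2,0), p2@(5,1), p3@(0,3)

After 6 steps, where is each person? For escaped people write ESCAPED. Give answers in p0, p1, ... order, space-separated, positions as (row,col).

Step 1: p0:(2,5)->(3,5) | p1:(2,0)->(3,0) | p2:(5,1)->(5,2) | p3:(0,3)->(1,3)
Step 2: p0:(3,5)->(4,5) | p1:(3,0)->(4,0) | p2:(5,2)->(5,3) | p3:(1,3)->(2,3)
Step 3: p0:(4,5)->(5,5)->EXIT | p1:(4,0)->(5,0) | p2:(5,3)->(5,4) | p3:(2,3)->(3,3)
Step 4: p0:escaped | p1:(5,0)->(5,1) | p2:(5,4)->(5,5)->EXIT | p3:(3,3)->(4,3)
Step 5: p0:escaped | p1:(5,1)->(5,2) | p2:escaped | p3:(4,3)->(5,3)
Step 6: p0:escaped | p1:(5,2)->(5,3) | p2:escaped | p3:(5,3)->(5,4)

ESCAPED (5,3) ESCAPED (5,4)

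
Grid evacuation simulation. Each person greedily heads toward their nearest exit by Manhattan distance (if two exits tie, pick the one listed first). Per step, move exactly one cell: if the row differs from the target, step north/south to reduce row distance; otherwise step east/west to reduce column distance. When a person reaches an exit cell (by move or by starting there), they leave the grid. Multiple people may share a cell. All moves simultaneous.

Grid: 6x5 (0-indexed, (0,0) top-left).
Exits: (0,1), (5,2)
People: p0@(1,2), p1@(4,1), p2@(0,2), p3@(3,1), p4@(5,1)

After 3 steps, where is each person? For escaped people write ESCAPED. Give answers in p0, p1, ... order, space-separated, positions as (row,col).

Step 1: p0:(1,2)->(0,2) | p1:(4,1)->(5,1) | p2:(0,2)->(0,1)->EXIT | p3:(3,1)->(2,1) | p4:(5,1)->(5,2)->EXIT
Step 2: p0:(0,2)->(0,1)->EXIT | p1:(5,1)->(5,2)->EXIT | p2:escaped | p3:(2,1)->(1,1) | p4:escaped
Step 3: p0:escaped | p1:escaped | p2:escaped | p3:(1,1)->(0,1)->EXIT | p4:escaped

ESCAPED ESCAPED ESCAPED ESCAPED ESCAPED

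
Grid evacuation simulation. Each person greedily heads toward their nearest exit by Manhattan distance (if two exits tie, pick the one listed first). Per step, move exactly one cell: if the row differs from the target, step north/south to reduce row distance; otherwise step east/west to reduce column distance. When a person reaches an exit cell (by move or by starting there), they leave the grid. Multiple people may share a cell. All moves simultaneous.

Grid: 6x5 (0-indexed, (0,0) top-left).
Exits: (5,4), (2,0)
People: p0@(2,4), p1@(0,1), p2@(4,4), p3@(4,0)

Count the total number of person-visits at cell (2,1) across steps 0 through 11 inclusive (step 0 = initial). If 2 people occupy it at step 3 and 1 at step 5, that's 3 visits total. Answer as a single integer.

Answer: 1

Derivation:
Step 0: p0@(2,4) p1@(0,1) p2@(4,4) p3@(4,0) -> at (2,1): 0 [-], cum=0
Step 1: p0@(3,4) p1@(1,1) p2@ESC p3@(3,0) -> at (2,1): 0 [-], cum=0
Step 2: p0@(4,4) p1@(2,1) p2@ESC p3@ESC -> at (2,1): 1 [p1], cum=1
Step 3: p0@ESC p1@ESC p2@ESC p3@ESC -> at (2,1): 0 [-], cum=1
Total visits = 1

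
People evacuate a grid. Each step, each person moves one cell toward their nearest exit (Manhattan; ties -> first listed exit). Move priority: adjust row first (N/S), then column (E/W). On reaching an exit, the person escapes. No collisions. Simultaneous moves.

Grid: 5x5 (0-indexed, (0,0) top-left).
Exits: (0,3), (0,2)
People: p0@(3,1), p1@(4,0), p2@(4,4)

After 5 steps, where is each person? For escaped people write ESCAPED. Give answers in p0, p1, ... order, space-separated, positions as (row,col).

Step 1: p0:(3,1)->(2,1) | p1:(4,0)->(3,0) | p2:(4,4)->(3,4)
Step 2: p0:(2,1)->(1,1) | p1:(3,0)->(2,0) | p2:(3,4)->(2,4)
Step 3: p0:(1,1)->(0,1) | p1:(2,0)->(1,0) | p2:(2,4)->(1,4)
Step 4: p0:(0,1)->(0,2)->EXIT | p1:(1,0)->(0,0) | p2:(1,4)->(0,4)
Step 5: p0:escaped | p1:(0,0)->(0,1) | p2:(0,4)->(0,3)->EXIT

ESCAPED (0,1) ESCAPED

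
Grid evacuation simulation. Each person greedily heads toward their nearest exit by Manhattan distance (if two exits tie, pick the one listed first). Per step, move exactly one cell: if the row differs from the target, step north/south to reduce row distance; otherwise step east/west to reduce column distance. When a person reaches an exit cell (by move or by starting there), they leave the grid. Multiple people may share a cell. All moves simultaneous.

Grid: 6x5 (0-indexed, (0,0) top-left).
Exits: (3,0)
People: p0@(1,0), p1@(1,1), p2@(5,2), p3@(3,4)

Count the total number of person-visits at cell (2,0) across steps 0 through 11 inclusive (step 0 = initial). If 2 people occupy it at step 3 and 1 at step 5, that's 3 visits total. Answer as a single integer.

Step 0: p0@(1,0) p1@(1,1) p2@(5,2) p3@(3,4) -> at (2,0): 0 [-], cum=0
Step 1: p0@(2,0) p1@(2,1) p2@(4,2) p3@(3,3) -> at (2,0): 1 [p0], cum=1
Step 2: p0@ESC p1@(3,1) p2@(3,2) p3@(3,2) -> at (2,0): 0 [-], cum=1
Step 3: p0@ESC p1@ESC p2@(3,1) p3@(3,1) -> at (2,0): 0 [-], cum=1
Step 4: p0@ESC p1@ESC p2@ESC p3@ESC -> at (2,0): 0 [-], cum=1
Total visits = 1

Answer: 1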